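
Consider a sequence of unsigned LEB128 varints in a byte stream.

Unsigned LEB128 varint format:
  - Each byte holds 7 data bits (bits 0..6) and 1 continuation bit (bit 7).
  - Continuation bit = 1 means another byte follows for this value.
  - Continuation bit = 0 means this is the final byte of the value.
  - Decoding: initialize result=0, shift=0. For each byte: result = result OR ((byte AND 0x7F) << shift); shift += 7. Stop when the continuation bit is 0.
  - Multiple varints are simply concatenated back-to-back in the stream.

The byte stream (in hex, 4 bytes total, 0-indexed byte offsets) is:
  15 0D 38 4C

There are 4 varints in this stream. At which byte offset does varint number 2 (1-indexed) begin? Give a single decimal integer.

  byte[0]=0x15 cont=0 payload=0x15=21: acc |= 21<<0 -> acc=21 shift=7 [end]
Varint 1: bytes[0:1] = 15 -> value 21 (1 byte(s))
  byte[1]=0x0D cont=0 payload=0x0D=13: acc |= 13<<0 -> acc=13 shift=7 [end]
Varint 2: bytes[1:2] = 0D -> value 13 (1 byte(s))
  byte[2]=0x38 cont=0 payload=0x38=56: acc |= 56<<0 -> acc=56 shift=7 [end]
Varint 3: bytes[2:3] = 38 -> value 56 (1 byte(s))
  byte[3]=0x4C cont=0 payload=0x4C=76: acc |= 76<<0 -> acc=76 shift=7 [end]
Varint 4: bytes[3:4] = 4C -> value 76 (1 byte(s))

Answer: 1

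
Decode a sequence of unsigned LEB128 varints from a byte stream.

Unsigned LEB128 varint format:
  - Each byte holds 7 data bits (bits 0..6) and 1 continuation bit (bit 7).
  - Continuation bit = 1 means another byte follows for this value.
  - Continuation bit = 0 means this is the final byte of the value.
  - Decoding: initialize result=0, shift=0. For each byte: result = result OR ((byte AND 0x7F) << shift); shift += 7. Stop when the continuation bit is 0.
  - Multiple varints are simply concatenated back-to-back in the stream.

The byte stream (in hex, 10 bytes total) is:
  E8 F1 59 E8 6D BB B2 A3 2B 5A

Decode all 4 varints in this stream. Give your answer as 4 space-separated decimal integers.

Answer: 1472744 14056 90757435 90

Derivation:
  byte[0]=0xE8 cont=1 payload=0x68=104: acc |= 104<<0 -> acc=104 shift=7
  byte[1]=0xF1 cont=1 payload=0x71=113: acc |= 113<<7 -> acc=14568 shift=14
  byte[2]=0x59 cont=0 payload=0x59=89: acc |= 89<<14 -> acc=1472744 shift=21 [end]
Varint 1: bytes[0:3] = E8 F1 59 -> value 1472744 (3 byte(s))
  byte[3]=0xE8 cont=1 payload=0x68=104: acc |= 104<<0 -> acc=104 shift=7
  byte[4]=0x6D cont=0 payload=0x6D=109: acc |= 109<<7 -> acc=14056 shift=14 [end]
Varint 2: bytes[3:5] = E8 6D -> value 14056 (2 byte(s))
  byte[5]=0xBB cont=1 payload=0x3B=59: acc |= 59<<0 -> acc=59 shift=7
  byte[6]=0xB2 cont=1 payload=0x32=50: acc |= 50<<7 -> acc=6459 shift=14
  byte[7]=0xA3 cont=1 payload=0x23=35: acc |= 35<<14 -> acc=579899 shift=21
  byte[8]=0x2B cont=0 payload=0x2B=43: acc |= 43<<21 -> acc=90757435 shift=28 [end]
Varint 3: bytes[5:9] = BB B2 A3 2B -> value 90757435 (4 byte(s))
  byte[9]=0x5A cont=0 payload=0x5A=90: acc |= 90<<0 -> acc=90 shift=7 [end]
Varint 4: bytes[9:10] = 5A -> value 90 (1 byte(s))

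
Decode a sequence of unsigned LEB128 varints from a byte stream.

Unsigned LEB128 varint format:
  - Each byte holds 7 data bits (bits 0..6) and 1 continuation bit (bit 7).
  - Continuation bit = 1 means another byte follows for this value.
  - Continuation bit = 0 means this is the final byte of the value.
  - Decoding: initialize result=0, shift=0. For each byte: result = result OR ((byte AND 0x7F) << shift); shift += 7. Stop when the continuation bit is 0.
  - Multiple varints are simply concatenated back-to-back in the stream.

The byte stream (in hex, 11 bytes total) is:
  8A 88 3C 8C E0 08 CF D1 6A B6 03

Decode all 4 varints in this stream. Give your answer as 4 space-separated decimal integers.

  byte[0]=0x8A cont=1 payload=0x0A=10: acc |= 10<<0 -> acc=10 shift=7
  byte[1]=0x88 cont=1 payload=0x08=8: acc |= 8<<7 -> acc=1034 shift=14
  byte[2]=0x3C cont=0 payload=0x3C=60: acc |= 60<<14 -> acc=984074 shift=21 [end]
Varint 1: bytes[0:3] = 8A 88 3C -> value 984074 (3 byte(s))
  byte[3]=0x8C cont=1 payload=0x0C=12: acc |= 12<<0 -> acc=12 shift=7
  byte[4]=0xE0 cont=1 payload=0x60=96: acc |= 96<<7 -> acc=12300 shift=14
  byte[5]=0x08 cont=0 payload=0x08=8: acc |= 8<<14 -> acc=143372 shift=21 [end]
Varint 2: bytes[3:6] = 8C E0 08 -> value 143372 (3 byte(s))
  byte[6]=0xCF cont=1 payload=0x4F=79: acc |= 79<<0 -> acc=79 shift=7
  byte[7]=0xD1 cont=1 payload=0x51=81: acc |= 81<<7 -> acc=10447 shift=14
  byte[8]=0x6A cont=0 payload=0x6A=106: acc |= 106<<14 -> acc=1747151 shift=21 [end]
Varint 3: bytes[6:9] = CF D1 6A -> value 1747151 (3 byte(s))
  byte[9]=0xB6 cont=1 payload=0x36=54: acc |= 54<<0 -> acc=54 shift=7
  byte[10]=0x03 cont=0 payload=0x03=3: acc |= 3<<7 -> acc=438 shift=14 [end]
Varint 4: bytes[9:11] = B6 03 -> value 438 (2 byte(s))

Answer: 984074 143372 1747151 438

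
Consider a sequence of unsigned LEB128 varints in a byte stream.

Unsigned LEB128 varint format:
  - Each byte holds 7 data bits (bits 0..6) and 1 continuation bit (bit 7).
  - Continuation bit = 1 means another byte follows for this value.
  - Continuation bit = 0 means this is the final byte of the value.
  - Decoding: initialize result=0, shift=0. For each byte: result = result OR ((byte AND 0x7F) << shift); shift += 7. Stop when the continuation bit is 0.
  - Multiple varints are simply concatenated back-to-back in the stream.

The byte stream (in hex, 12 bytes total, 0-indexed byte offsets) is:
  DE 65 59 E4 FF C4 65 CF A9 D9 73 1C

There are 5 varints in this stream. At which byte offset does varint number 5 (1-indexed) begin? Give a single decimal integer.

Answer: 11

Derivation:
  byte[0]=0xDE cont=1 payload=0x5E=94: acc |= 94<<0 -> acc=94 shift=7
  byte[1]=0x65 cont=0 payload=0x65=101: acc |= 101<<7 -> acc=13022 shift=14 [end]
Varint 1: bytes[0:2] = DE 65 -> value 13022 (2 byte(s))
  byte[2]=0x59 cont=0 payload=0x59=89: acc |= 89<<0 -> acc=89 shift=7 [end]
Varint 2: bytes[2:3] = 59 -> value 89 (1 byte(s))
  byte[3]=0xE4 cont=1 payload=0x64=100: acc |= 100<<0 -> acc=100 shift=7
  byte[4]=0xFF cont=1 payload=0x7F=127: acc |= 127<<7 -> acc=16356 shift=14
  byte[5]=0xC4 cont=1 payload=0x44=68: acc |= 68<<14 -> acc=1130468 shift=21
  byte[6]=0x65 cont=0 payload=0x65=101: acc |= 101<<21 -> acc=212942820 shift=28 [end]
Varint 3: bytes[3:7] = E4 FF C4 65 -> value 212942820 (4 byte(s))
  byte[7]=0xCF cont=1 payload=0x4F=79: acc |= 79<<0 -> acc=79 shift=7
  byte[8]=0xA9 cont=1 payload=0x29=41: acc |= 41<<7 -> acc=5327 shift=14
  byte[9]=0xD9 cont=1 payload=0x59=89: acc |= 89<<14 -> acc=1463503 shift=21
  byte[10]=0x73 cont=0 payload=0x73=115: acc |= 115<<21 -> acc=242635983 shift=28 [end]
Varint 4: bytes[7:11] = CF A9 D9 73 -> value 242635983 (4 byte(s))
  byte[11]=0x1C cont=0 payload=0x1C=28: acc |= 28<<0 -> acc=28 shift=7 [end]
Varint 5: bytes[11:12] = 1C -> value 28 (1 byte(s))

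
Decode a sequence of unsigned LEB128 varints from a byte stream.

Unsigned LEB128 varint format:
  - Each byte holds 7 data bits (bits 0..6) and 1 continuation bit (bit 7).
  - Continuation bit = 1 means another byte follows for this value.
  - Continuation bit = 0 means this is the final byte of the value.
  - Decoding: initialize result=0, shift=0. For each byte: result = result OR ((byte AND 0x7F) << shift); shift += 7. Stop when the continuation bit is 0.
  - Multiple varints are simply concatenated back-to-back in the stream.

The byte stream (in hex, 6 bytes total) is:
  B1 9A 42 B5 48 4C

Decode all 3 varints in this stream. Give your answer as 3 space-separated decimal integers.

  byte[0]=0xB1 cont=1 payload=0x31=49: acc |= 49<<0 -> acc=49 shift=7
  byte[1]=0x9A cont=1 payload=0x1A=26: acc |= 26<<7 -> acc=3377 shift=14
  byte[2]=0x42 cont=0 payload=0x42=66: acc |= 66<<14 -> acc=1084721 shift=21 [end]
Varint 1: bytes[0:3] = B1 9A 42 -> value 1084721 (3 byte(s))
  byte[3]=0xB5 cont=1 payload=0x35=53: acc |= 53<<0 -> acc=53 shift=7
  byte[4]=0x48 cont=0 payload=0x48=72: acc |= 72<<7 -> acc=9269 shift=14 [end]
Varint 2: bytes[3:5] = B5 48 -> value 9269 (2 byte(s))
  byte[5]=0x4C cont=0 payload=0x4C=76: acc |= 76<<0 -> acc=76 shift=7 [end]
Varint 3: bytes[5:6] = 4C -> value 76 (1 byte(s))

Answer: 1084721 9269 76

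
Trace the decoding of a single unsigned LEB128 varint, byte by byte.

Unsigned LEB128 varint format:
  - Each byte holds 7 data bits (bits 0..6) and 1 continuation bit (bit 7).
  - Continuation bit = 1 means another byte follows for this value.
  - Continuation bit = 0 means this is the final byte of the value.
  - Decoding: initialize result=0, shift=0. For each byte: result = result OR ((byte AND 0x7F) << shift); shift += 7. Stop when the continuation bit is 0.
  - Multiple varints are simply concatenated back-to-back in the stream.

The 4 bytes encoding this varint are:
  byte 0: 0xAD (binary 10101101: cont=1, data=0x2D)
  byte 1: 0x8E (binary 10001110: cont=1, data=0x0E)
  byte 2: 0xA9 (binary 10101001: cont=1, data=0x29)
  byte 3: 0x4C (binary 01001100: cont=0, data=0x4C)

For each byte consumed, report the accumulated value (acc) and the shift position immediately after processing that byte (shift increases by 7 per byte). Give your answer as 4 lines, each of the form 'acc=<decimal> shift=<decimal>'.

byte 0=0xAD: payload=0x2D=45, contrib = 45<<0 = 45; acc -> 45, shift -> 7
byte 1=0x8E: payload=0x0E=14, contrib = 14<<7 = 1792; acc -> 1837, shift -> 14
byte 2=0xA9: payload=0x29=41, contrib = 41<<14 = 671744; acc -> 673581, shift -> 21
byte 3=0x4C: payload=0x4C=76, contrib = 76<<21 = 159383552; acc -> 160057133, shift -> 28

Answer: acc=45 shift=7
acc=1837 shift=14
acc=673581 shift=21
acc=160057133 shift=28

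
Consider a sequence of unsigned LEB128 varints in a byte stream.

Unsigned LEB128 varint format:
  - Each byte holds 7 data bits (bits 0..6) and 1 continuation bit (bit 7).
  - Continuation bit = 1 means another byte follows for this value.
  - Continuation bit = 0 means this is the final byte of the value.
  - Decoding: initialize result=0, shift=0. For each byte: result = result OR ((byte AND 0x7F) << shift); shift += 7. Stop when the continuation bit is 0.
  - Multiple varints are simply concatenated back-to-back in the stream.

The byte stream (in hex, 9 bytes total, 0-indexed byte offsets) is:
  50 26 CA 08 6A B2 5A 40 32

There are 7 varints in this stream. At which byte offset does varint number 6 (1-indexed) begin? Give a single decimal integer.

Answer: 7

Derivation:
  byte[0]=0x50 cont=0 payload=0x50=80: acc |= 80<<0 -> acc=80 shift=7 [end]
Varint 1: bytes[0:1] = 50 -> value 80 (1 byte(s))
  byte[1]=0x26 cont=0 payload=0x26=38: acc |= 38<<0 -> acc=38 shift=7 [end]
Varint 2: bytes[1:2] = 26 -> value 38 (1 byte(s))
  byte[2]=0xCA cont=1 payload=0x4A=74: acc |= 74<<0 -> acc=74 shift=7
  byte[3]=0x08 cont=0 payload=0x08=8: acc |= 8<<7 -> acc=1098 shift=14 [end]
Varint 3: bytes[2:4] = CA 08 -> value 1098 (2 byte(s))
  byte[4]=0x6A cont=0 payload=0x6A=106: acc |= 106<<0 -> acc=106 shift=7 [end]
Varint 4: bytes[4:5] = 6A -> value 106 (1 byte(s))
  byte[5]=0xB2 cont=1 payload=0x32=50: acc |= 50<<0 -> acc=50 shift=7
  byte[6]=0x5A cont=0 payload=0x5A=90: acc |= 90<<7 -> acc=11570 shift=14 [end]
Varint 5: bytes[5:7] = B2 5A -> value 11570 (2 byte(s))
  byte[7]=0x40 cont=0 payload=0x40=64: acc |= 64<<0 -> acc=64 shift=7 [end]
Varint 6: bytes[7:8] = 40 -> value 64 (1 byte(s))
  byte[8]=0x32 cont=0 payload=0x32=50: acc |= 50<<0 -> acc=50 shift=7 [end]
Varint 7: bytes[8:9] = 32 -> value 50 (1 byte(s))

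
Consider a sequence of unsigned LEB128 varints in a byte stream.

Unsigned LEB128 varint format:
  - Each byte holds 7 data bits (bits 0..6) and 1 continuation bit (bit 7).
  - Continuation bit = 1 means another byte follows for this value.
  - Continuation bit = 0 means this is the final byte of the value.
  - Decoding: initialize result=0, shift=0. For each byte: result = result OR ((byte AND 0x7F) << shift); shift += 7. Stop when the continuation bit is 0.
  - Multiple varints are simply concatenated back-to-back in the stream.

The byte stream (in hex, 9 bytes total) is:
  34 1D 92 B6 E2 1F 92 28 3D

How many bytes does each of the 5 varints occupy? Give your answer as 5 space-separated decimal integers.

  byte[0]=0x34 cont=0 payload=0x34=52: acc |= 52<<0 -> acc=52 shift=7 [end]
Varint 1: bytes[0:1] = 34 -> value 52 (1 byte(s))
  byte[1]=0x1D cont=0 payload=0x1D=29: acc |= 29<<0 -> acc=29 shift=7 [end]
Varint 2: bytes[1:2] = 1D -> value 29 (1 byte(s))
  byte[2]=0x92 cont=1 payload=0x12=18: acc |= 18<<0 -> acc=18 shift=7
  byte[3]=0xB6 cont=1 payload=0x36=54: acc |= 54<<7 -> acc=6930 shift=14
  byte[4]=0xE2 cont=1 payload=0x62=98: acc |= 98<<14 -> acc=1612562 shift=21
  byte[5]=0x1F cont=0 payload=0x1F=31: acc |= 31<<21 -> acc=66624274 shift=28 [end]
Varint 3: bytes[2:6] = 92 B6 E2 1F -> value 66624274 (4 byte(s))
  byte[6]=0x92 cont=1 payload=0x12=18: acc |= 18<<0 -> acc=18 shift=7
  byte[7]=0x28 cont=0 payload=0x28=40: acc |= 40<<7 -> acc=5138 shift=14 [end]
Varint 4: bytes[6:8] = 92 28 -> value 5138 (2 byte(s))
  byte[8]=0x3D cont=0 payload=0x3D=61: acc |= 61<<0 -> acc=61 shift=7 [end]
Varint 5: bytes[8:9] = 3D -> value 61 (1 byte(s))

Answer: 1 1 4 2 1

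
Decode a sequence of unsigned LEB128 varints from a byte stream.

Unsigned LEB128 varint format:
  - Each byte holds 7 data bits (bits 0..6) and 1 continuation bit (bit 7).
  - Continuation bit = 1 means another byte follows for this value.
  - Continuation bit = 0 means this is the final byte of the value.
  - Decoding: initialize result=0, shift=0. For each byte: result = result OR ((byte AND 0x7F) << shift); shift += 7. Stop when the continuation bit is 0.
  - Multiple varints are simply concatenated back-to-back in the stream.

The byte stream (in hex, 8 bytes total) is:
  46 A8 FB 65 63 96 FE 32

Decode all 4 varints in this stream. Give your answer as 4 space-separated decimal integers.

  byte[0]=0x46 cont=0 payload=0x46=70: acc |= 70<<0 -> acc=70 shift=7 [end]
Varint 1: bytes[0:1] = 46 -> value 70 (1 byte(s))
  byte[1]=0xA8 cont=1 payload=0x28=40: acc |= 40<<0 -> acc=40 shift=7
  byte[2]=0xFB cont=1 payload=0x7B=123: acc |= 123<<7 -> acc=15784 shift=14
  byte[3]=0x65 cont=0 payload=0x65=101: acc |= 101<<14 -> acc=1670568 shift=21 [end]
Varint 2: bytes[1:4] = A8 FB 65 -> value 1670568 (3 byte(s))
  byte[4]=0x63 cont=0 payload=0x63=99: acc |= 99<<0 -> acc=99 shift=7 [end]
Varint 3: bytes[4:5] = 63 -> value 99 (1 byte(s))
  byte[5]=0x96 cont=1 payload=0x16=22: acc |= 22<<0 -> acc=22 shift=7
  byte[6]=0xFE cont=1 payload=0x7E=126: acc |= 126<<7 -> acc=16150 shift=14
  byte[7]=0x32 cont=0 payload=0x32=50: acc |= 50<<14 -> acc=835350 shift=21 [end]
Varint 4: bytes[5:8] = 96 FE 32 -> value 835350 (3 byte(s))

Answer: 70 1670568 99 835350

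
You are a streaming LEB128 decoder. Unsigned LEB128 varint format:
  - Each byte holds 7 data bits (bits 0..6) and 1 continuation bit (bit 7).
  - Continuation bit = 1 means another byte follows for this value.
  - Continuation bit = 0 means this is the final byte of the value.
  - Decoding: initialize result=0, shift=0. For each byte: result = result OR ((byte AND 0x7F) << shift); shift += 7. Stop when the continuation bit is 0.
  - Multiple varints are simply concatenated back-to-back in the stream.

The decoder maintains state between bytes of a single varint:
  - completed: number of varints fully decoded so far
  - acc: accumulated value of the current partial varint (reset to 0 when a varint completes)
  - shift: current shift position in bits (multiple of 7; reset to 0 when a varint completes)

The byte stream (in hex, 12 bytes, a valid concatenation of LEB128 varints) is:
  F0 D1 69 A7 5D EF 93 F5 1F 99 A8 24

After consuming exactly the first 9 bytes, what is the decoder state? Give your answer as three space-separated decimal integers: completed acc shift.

Answer: 3 0 0

Derivation:
byte[0]=0xF0 cont=1 payload=0x70: acc |= 112<<0 -> completed=0 acc=112 shift=7
byte[1]=0xD1 cont=1 payload=0x51: acc |= 81<<7 -> completed=0 acc=10480 shift=14
byte[2]=0x69 cont=0 payload=0x69: varint #1 complete (value=1730800); reset -> completed=1 acc=0 shift=0
byte[3]=0xA7 cont=1 payload=0x27: acc |= 39<<0 -> completed=1 acc=39 shift=7
byte[4]=0x5D cont=0 payload=0x5D: varint #2 complete (value=11943); reset -> completed=2 acc=0 shift=0
byte[5]=0xEF cont=1 payload=0x6F: acc |= 111<<0 -> completed=2 acc=111 shift=7
byte[6]=0x93 cont=1 payload=0x13: acc |= 19<<7 -> completed=2 acc=2543 shift=14
byte[7]=0xF5 cont=1 payload=0x75: acc |= 117<<14 -> completed=2 acc=1919471 shift=21
byte[8]=0x1F cont=0 payload=0x1F: varint #3 complete (value=66931183); reset -> completed=3 acc=0 shift=0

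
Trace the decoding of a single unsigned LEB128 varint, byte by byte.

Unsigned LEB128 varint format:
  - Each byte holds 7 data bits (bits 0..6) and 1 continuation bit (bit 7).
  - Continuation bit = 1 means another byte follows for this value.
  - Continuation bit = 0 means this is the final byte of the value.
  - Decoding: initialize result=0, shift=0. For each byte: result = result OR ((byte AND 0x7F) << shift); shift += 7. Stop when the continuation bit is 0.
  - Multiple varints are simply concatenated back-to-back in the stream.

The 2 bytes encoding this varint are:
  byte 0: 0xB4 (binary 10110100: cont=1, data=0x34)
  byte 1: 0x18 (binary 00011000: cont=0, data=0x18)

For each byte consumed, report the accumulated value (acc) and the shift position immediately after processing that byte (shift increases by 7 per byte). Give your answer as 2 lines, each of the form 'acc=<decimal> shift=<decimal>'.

Answer: acc=52 shift=7
acc=3124 shift=14

Derivation:
byte 0=0xB4: payload=0x34=52, contrib = 52<<0 = 52; acc -> 52, shift -> 7
byte 1=0x18: payload=0x18=24, contrib = 24<<7 = 3072; acc -> 3124, shift -> 14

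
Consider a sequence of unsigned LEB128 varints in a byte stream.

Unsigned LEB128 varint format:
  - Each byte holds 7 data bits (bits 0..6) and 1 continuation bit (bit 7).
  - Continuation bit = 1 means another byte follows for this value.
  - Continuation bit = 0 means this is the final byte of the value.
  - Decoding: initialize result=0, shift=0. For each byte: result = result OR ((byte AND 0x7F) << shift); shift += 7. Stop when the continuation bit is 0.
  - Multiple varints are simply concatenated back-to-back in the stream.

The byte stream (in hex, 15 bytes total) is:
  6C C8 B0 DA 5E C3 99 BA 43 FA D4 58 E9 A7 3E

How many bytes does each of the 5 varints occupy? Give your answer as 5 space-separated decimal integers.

Answer: 1 4 4 3 3

Derivation:
  byte[0]=0x6C cont=0 payload=0x6C=108: acc |= 108<<0 -> acc=108 shift=7 [end]
Varint 1: bytes[0:1] = 6C -> value 108 (1 byte(s))
  byte[1]=0xC8 cont=1 payload=0x48=72: acc |= 72<<0 -> acc=72 shift=7
  byte[2]=0xB0 cont=1 payload=0x30=48: acc |= 48<<7 -> acc=6216 shift=14
  byte[3]=0xDA cont=1 payload=0x5A=90: acc |= 90<<14 -> acc=1480776 shift=21
  byte[4]=0x5E cont=0 payload=0x5E=94: acc |= 94<<21 -> acc=198613064 shift=28 [end]
Varint 2: bytes[1:5] = C8 B0 DA 5E -> value 198613064 (4 byte(s))
  byte[5]=0xC3 cont=1 payload=0x43=67: acc |= 67<<0 -> acc=67 shift=7
  byte[6]=0x99 cont=1 payload=0x19=25: acc |= 25<<7 -> acc=3267 shift=14
  byte[7]=0xBA cont=1 payload=0x3A=58: acc |= 58<<14 -> acc=953539 shift=21
  byte[8]=0x43 cont=0 payload=0x43=67: acc |= 67<<21 -> acc=141462723 shift=28 [end]
Varint 3: bytes[5:9] = C3 99 BA 43 -> value 141462723 (4 byte(s))
  byte[9]=0xFA cont=1 payload=0x7A=122: acc |= 122<<0 -> acc=122 shift=7
  byte[10]=0xD4 cont=1 payload=0x54=84: acc |= 84<<7 -> acc=10874 shift=14
  byte[11]=0x58 cont=0 payload=0x58=88: acc |= 88<<14 -> acc=1452666 shift=21 [end]
Varint 4: bytes[9:12] = FA D4 58 -> value 1452666 (3 byte(s))
  byte[12]=0xE9 cont=1 payload=0x69=105: acc |= 105<<0 -> acc=105 shift=7
  byte[13]=0xA7 cont=1 payload=0x27=39: acc |= 39<<7 -> acc=5097 shift=14
  byte[14]=0x3E cont=0 payload=0x3E=62: acc |= 62<<14 -> acc=1020905 shift=21 [end]
Varint 5: bytes[12:15] = E9 A7 3E -> value 1020905 (3 byte(s))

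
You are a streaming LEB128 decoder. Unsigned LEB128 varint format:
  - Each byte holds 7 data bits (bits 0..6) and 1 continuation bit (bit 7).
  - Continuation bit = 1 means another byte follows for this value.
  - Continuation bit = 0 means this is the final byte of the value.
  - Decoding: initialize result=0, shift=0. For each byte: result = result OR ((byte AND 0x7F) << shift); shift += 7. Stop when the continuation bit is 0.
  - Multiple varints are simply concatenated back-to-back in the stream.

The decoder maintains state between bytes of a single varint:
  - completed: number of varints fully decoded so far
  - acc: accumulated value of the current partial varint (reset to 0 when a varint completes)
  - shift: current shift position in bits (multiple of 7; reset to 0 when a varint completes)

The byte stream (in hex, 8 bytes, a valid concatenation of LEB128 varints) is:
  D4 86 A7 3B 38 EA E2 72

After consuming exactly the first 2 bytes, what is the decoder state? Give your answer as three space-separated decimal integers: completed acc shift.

byte[0]=0xD4 cont=1 payload=0x54: acc |= 84<<0 -> completed=0 acc=84 shift=7
byte[1]=0x86 cont=1 payload=0x06: acc |= 6<<7 -> completed=0 acc=852 shift=14

Answer: 0 852 14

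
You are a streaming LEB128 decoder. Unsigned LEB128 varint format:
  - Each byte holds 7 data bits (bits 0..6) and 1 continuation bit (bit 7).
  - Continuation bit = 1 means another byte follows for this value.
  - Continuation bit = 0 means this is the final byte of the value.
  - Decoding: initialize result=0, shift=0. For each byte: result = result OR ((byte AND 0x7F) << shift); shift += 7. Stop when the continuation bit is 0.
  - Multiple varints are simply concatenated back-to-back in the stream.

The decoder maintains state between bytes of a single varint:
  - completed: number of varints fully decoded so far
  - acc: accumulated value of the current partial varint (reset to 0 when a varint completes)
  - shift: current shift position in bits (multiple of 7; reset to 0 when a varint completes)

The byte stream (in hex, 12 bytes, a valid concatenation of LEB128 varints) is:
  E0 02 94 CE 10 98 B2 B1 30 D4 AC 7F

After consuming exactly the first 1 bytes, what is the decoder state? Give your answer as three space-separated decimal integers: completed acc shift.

Answer: 0 96 7

Derivation:
byte[0]=0xE0 cont=1 payload=0x60: acc |= 96<<0 -> completed=0 acc=96 shift=7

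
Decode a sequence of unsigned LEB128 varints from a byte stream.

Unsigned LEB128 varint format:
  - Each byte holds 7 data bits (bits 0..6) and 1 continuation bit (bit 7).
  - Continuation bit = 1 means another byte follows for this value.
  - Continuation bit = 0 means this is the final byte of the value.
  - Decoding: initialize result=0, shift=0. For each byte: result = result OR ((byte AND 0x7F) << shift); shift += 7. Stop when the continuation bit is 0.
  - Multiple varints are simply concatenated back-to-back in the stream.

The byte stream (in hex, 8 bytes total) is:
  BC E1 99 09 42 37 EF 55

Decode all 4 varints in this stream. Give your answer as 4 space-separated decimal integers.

Answer: 19296444 66 55 10991

Derivation:
  byte[0]=0xBC cont=1 payload=0x3C=60: acc |= 60<<0 -> acc=60 shift=7
  byte[1]=0xE1 cont=1 payload=0x61=97: acc |= 97<<7 -> acc=12476 shift=14
  byte[2]=0x99 cont=1 payload=0x19=25: acc |= 25<<14 -> acc=422076 shift=21
  byte[3]=0x09 cont=0 payload=0x09=9: acc |= 9<<21 -> acc=19296444 shift=28 [end]
Varint 1: bytes[0:4] = BC E1 99 09 -> value 19296444 (4 byte(s))
  byte[4]=0x42 cont=0 payload=0x42=66: acc |= 66<<0 -> acc=66 shift=7 [end]
Varint 2: bytes[4:5] = 42 -> value 66 (1 byte(s))
  byte[5]=0x37 cont=0 payload=0x37=55: acc |= 55<<0 -> acc=55 shift=7 [end]
Varint 3: bytes[5:6] = 37 -> value 55 (1 byte(s))
  byte[6]=0xEF cont=1 payload=0x6F=111: acc |= 111<<0 -> acc=111 shift=7
  byte[7]=0x55 cont=0 payload=0x55=85: acc |= 85<<7 -> acc=10991 shift=14 [end]
Varint 4: bytes[6:8] = EF 55 -> value 10991 (2 byte(s))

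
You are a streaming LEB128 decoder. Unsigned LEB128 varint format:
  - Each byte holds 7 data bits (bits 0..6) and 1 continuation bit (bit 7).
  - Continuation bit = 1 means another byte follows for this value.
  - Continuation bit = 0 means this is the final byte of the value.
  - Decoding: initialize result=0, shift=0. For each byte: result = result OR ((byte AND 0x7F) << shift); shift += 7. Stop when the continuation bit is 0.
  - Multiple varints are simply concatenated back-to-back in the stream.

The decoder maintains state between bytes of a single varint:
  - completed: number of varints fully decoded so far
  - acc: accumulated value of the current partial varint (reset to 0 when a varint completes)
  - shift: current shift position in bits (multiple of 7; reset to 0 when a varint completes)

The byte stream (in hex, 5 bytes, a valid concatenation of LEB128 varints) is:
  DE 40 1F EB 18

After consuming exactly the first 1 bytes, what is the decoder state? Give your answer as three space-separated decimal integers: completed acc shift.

Answer: 0 94 7

Derivation:
byte[0]=0xDE cont=1 payload=0x5E: acc |= 94<<0 -> completed=0 acc=94 shift=7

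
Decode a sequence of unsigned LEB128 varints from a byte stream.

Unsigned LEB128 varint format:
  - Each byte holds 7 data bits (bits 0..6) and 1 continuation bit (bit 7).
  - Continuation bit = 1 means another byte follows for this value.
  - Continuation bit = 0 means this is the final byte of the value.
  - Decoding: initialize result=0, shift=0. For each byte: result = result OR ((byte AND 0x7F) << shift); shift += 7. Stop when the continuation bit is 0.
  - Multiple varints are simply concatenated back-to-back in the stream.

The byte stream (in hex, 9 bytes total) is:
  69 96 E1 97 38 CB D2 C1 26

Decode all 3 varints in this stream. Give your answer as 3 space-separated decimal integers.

  byte[0]=0x69 cont=0 payload=0x69=105: acc |= 105<<0 -> acc=105 shift=7 [end]
Varint 1: bytes[0:1] = 69 -> value 105 (1 byte(s))
  byte[1]=0x96 cont=1 payload=0x16=22: acc |= 22<<0 -> acc=22 shift=7
  byte[2]=0xE1 cont=1 payload=0x61=97: acc |= 97<<7 -> acc=12438 shift=14
  byte[3]=0x97 cont=1 payload=0x17=23: acc |= 23<<14 -> acc=389270 shift=21
  byte[4]=0x38 cont=0 payload=0x38=56: acc |= 56<<21 -> acc=117829782 shift=28 [end]
Varint 2: bytes[1:5] = 96 E1 97 38 -> value 117829782 (4 byte(s))
  byte[5]=0xCB cont=1 payload=0x4B=75: acc |= 75<<0 -> acc=75 shift=7
  byte[6]=0xD2 cont=1 payload=0x52=82: acc |= 82<<7 -> acc=10571 shift=14
  byte[7]=0xC1 cont=1 payload=0x41=65: acc |= 65<<14 -> acc=1075531 shift=21
  byte[8]=0x26 cont=0 payload=0x26=38: acc |= 38<<21 -> acc=80767307 shift=28 [end]
Varint 3: bytes[5:9] = CB D2 C1 26 -> value 80767307 (4 byte(s))

Answer: 105 117829782 80767307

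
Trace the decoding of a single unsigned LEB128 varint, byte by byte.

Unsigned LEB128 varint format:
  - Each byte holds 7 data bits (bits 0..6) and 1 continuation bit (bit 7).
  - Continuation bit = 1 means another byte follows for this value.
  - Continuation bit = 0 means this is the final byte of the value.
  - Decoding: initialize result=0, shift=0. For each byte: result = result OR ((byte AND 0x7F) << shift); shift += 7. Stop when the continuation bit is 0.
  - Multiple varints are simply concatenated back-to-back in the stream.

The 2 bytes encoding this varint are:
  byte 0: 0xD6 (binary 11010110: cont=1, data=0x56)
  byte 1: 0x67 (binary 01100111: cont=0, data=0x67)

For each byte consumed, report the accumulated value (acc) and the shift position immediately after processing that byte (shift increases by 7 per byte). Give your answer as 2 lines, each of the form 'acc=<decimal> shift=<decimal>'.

Answer: acc=86 shift=7
acc=13270 shift=14

Derivation:
byte 0=0xD6: payload=0x56=86, contrib = 86<<0 = 86; acc -> 86, shift -> 7
byte 1=0x67: payload=0x67=103, contrib = 103<<7 = 13184; acc -> 13270, shift -> 14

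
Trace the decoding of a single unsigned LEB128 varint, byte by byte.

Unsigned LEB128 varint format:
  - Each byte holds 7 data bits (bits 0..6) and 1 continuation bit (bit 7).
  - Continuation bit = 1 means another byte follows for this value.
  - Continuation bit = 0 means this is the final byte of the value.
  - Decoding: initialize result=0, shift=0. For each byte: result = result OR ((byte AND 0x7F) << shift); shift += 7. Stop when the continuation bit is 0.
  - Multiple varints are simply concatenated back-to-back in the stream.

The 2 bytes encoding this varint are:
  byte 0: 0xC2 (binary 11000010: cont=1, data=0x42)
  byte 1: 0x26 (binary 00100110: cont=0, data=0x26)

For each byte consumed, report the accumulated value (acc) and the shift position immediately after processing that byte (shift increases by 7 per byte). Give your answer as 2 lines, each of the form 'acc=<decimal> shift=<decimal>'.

Answer: acc=66 shift=7
acc=4930 shift=14

Derivation:
byte 0=0xC2: payload=0x42=66, contrib = 66<<0 = 66; acc -> 66, shift -> 7
byte 1=0x26: payload=0x26=38, contrib = 38<<7 = 4864; acc -> 4930, shift -> 14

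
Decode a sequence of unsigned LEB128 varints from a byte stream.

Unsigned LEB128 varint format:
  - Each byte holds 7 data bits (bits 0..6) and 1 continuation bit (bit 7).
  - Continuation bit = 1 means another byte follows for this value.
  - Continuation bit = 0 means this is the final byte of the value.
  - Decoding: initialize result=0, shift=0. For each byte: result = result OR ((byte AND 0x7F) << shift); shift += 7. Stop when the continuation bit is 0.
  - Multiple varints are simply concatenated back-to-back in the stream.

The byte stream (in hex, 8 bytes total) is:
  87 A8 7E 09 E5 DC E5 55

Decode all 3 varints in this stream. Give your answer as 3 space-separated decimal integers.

  byte[0]=0x87 cont=1 payload=0x07=7: acc |= 7<<0 -> acc=7 shift=7
  byte[1]=0xA8 cont=1 payload=0x28=40: acc |= 40<<7 -> acc=5127 shift=14
  byte[2]=0x7E cont=0 payload=0x7E=126: acc |= 126<<14 -> acc=2069511 shift=21 [end]
Varint 1: bytes[0:3] = 87 A8 7E -> value 2069511 (3 byte(s))
  byte[3]=0x09 cont=0 payload=0x09=9: acc |= 9<<0 -> acc=9 shift=7 [end]
Varint 2: bytes[3:4] = 09 -> value 9 (1 byte(s))
  byte[4]=0xE5 cont=1 payload=0x65=101: acc |= 101<<0 -> acc=101 shift=7
  byte[5]=0xDC cont=1 payload=0x5C=92: acc |= 92<<7 -> acc=11877 shift=14
  byte[6]=0xE5 cont=1 payload=0x65=101: acc |= 101<<14 -> acc=1666661 shift=21
  byte[7]=0x55 cont=0 payload=0x55=85: acc |= 85<<21 -> acc=179924581 shift=28 [end]
Varint 3: bytes[4:8] = E5 DC E5 55 -> value 179924581 (4 byte(s))

Answer: 2069511 9 179924581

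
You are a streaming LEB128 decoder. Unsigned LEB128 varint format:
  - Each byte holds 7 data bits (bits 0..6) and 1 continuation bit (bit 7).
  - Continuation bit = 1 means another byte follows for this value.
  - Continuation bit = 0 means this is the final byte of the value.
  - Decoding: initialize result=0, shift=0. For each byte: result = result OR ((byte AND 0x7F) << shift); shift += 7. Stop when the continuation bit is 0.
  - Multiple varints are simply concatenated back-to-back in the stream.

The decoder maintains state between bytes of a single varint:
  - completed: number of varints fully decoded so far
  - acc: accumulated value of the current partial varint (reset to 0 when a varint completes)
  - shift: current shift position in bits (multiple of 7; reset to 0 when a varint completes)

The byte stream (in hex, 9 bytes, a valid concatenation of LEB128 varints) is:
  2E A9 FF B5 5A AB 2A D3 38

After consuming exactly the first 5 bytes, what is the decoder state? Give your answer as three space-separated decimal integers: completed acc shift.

Answer: 2 0 0

Derivation:
byte[0]=0x2E cont=0 payload=0x2E: varint #1 complete (value=46); reset -> completed=1 acc=0 shift=0
byte[1]=0xA9 cont=1 payload=0x29: acc |= 41<<0 -> completed=1 acc=41 shift=7
byte[2]=0xFF cont=1 payload=0x7F: acc |= 127<<7 -> completed=1 acc=16297 shift=14
byte[3]=0xB5 cont=1 payload=0x35: acc |= 53<<14 -> completed=1 acc=884649 shift=21
byte[4]=0x5A cont=0 payload=0x5A: varint #2 complete (value=189628329); reset -> completed=2 acc=0 shift=0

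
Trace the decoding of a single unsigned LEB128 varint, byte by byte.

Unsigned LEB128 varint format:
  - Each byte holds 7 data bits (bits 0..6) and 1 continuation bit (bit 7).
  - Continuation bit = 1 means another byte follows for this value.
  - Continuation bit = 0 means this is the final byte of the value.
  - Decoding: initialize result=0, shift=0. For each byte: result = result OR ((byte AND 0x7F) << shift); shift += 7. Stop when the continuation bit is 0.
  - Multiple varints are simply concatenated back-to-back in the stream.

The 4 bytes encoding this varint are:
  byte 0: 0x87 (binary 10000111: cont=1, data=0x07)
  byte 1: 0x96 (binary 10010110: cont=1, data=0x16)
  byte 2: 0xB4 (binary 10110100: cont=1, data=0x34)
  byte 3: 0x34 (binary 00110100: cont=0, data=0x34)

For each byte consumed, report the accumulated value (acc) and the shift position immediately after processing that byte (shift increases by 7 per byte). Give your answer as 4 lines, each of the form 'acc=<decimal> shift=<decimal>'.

Answer: acc=7 shift=7
acc=2823 shift=14
acc=854791 shift=21
acc=109906695 shift=28

Derivation:
byte 0=0x87: payload=0x07=7, contrib = 7<<0 = 7; acc -> 7, shift -> 7
byte 1=0x96: payload=0x16=22, contrib = 22<<7 = 2816; acc -> 2823, shift -> 14
byte 2=0xB4: payload=0x34=52, contrib = 52<<14 = 851968; acc -> 854791, shift -> 21
byte 3=0x34: payload=0x34=52, contrib = 52<<21 = 109051904; acc -> 109906695, shift -> 28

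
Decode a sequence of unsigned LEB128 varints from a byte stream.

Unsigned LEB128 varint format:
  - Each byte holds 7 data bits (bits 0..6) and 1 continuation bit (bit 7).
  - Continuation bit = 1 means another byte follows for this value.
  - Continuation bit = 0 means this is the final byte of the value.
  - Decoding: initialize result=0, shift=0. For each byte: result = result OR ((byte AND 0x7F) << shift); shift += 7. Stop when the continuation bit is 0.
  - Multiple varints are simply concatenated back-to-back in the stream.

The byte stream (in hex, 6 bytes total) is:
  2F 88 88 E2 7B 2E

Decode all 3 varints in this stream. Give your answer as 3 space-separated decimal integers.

Answer: 47 259556360 46

Derivation:
  byte[0]=0x2F cont=0 payload=0x2F=47: acc |= 47<<0 -> acc=47 shift=7 [end]
Varint 1: bytes[0:1] = 2F -> value 47 (1 byte(s))
  byte[1]=0x88 cont=1 payload=0x08=8: acc |= 8<<0 -> acc=8 shift=7
  byte[2]=0x88 cont=1 payload=0x08=8: acc |= 8<<7 -> acc=1032 shift=14
  byte[3]=0xE2 cont=1 payload=0x62=98: acc |= 98<<14 -> acc=1606664 shift=21
  byte[4]=0x7B cont=0 payload=0x7B=123: acc |= 123<<21 -> acc=259556360 shift=28 [end]
Varint 2: bytes[1:5] = 88 88 E2 7B -> value 259556360 (4 byte(s))
  byte[5]=0x2E cont=0 payload=0x2E=46: acc |= 46<<0 -> acc=46 shift=7 [end]
Varint 3: bytes[5:6] = 2E -> value 46 (1 byte(s))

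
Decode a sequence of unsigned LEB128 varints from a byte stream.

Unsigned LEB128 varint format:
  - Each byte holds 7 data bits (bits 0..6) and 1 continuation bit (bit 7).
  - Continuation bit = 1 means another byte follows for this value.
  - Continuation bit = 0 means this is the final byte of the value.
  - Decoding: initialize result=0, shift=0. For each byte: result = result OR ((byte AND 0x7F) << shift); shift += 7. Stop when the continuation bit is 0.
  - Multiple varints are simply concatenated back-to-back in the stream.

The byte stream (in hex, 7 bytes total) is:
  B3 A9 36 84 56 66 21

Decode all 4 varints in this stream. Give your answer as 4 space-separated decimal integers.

Answer: 890035 11012 102 33

Derivation:
  byte[0]=0xB3 cont=1 payload=0x33=51: acc |= 51<<0 -> acc=51 shift=7
  byte[1]=0xA9 cont=1 payload=0x29=41: acc |= 41<<7 -> acc=5299 shift=14
  byte[2]=0x36 cont=0 payload=0x36=54: acc |= 54<<14 -> acc=890035 shift=21 [end]
Varint 1: bytes[0:3] = B3 A9 36 -> value 890035 (3 byte(s))
  byte[3]=0x84 cont=1 payload=0x04=4: acc |= 4<<0 -> acc=4 shift=7
  byte[4]=0x56 cont=0 payload=0x56=86: acc |= 86<<7 -> acc=11012 shift=14 [end]
Varint 2: bytes[3:5] = 84 56 -> value 11012 (2 byte(s))
  byte[5]=0x66 cont=0 payload=0x66=102: acc |= 102<<0 -> acc=102 shift=7 [end]
Varint 3: bytes[5:6] = 66 -> value 102 (1 byte(s))
  byte[6]=0x21 cont=0 payload=0x21=33: acc |= 33<<0 -> acc=33 shift=7 [end]
Varint 4: bytes[6:7] = 21 -> value 33 (1 byte(s))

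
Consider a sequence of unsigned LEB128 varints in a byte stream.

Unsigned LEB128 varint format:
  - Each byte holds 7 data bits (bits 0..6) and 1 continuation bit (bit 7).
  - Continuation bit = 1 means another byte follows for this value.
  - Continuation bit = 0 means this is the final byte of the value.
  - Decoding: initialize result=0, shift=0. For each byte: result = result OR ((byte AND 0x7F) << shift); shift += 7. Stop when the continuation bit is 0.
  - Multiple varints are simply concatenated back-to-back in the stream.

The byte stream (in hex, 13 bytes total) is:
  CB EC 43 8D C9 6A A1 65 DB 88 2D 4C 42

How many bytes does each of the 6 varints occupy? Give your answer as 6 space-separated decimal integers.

Answer: 3 3 2 3 1 1

Derivation:
  byte[0]=0xCB cont=1 payload=0x4B=75: acc |= 75<<0 -> acc=75 shift=7
  byte[1]=0xEC cont=1 payload=0x6C=108: acc |= 108<<7 -> acc=13899 shift=14
  byte[2]=0x43 cont=0 payload=0x43=67: acc |= 67<<14 -> acc=1111627 shift=21 [end]
Varint 1: bytes[0:3] = CB EC 43 -> value 1111627 (3 byte(s))
  byte[3]=0x8D cont=1 payload=0x0D=13: acc |= 13<<0 -> acc=13 shift=7
  byte[4]=0xC9 cont=1 payload=0x49=73: acc |= 73<<7 -> acc=9357 shift=14
  byte[5]=0x6A cont=0 payload=0x6A=106: acc |= 106<<14 -> acc=1746061 shift=21 [end]
Varint 2: bytes[3:6] = 8D C9 6A -> value 1746061 (3 byte(s))
  byte[6]=0xA1 cont=1 payload=0x21=33: acc |= 33<<0 -> acc=33 shift=7
  byte[7]=0x65 cont=0 payload=0x65=101: acc |= 101<<7 -> acc=12961 shift=14 [end]
Varint 3: bytes[6:8] = A1 65 -> value 12961 (2 byte(s))
  byte[8]=0xDB cont=1 payload=0x5B=91: acc |= 91<<0 -> acc=91 shift=7
  byte[9]=0x88 cont=1 payload=0x08=8: acc |= 8<<7 -> acc=1115 shift=14
  byte[10]=0x2D cont=0 payload=0x2D=45: acc |= 45<<14 -> acc=738395 shift=21 [end]
Varint 4: bytes[8:11] = DB 88 2D -> value 738395 (3 byte(s))
  byte[11]=0x4C cont=0 payload=0x4C=76: acc |= 76<<0 -> acc=76 shift=7 [end]
Varint 5: bytes[11:12] = 4C -> value 76 (1 byte(s))
  byte[12]=0x42 cont=0 payload=0x42=66: acc |= 66<<0 -> acc=66 shift=7 [end]
Varint 6: bytes[12:13] = 42 -> value 66 (1 byte(s))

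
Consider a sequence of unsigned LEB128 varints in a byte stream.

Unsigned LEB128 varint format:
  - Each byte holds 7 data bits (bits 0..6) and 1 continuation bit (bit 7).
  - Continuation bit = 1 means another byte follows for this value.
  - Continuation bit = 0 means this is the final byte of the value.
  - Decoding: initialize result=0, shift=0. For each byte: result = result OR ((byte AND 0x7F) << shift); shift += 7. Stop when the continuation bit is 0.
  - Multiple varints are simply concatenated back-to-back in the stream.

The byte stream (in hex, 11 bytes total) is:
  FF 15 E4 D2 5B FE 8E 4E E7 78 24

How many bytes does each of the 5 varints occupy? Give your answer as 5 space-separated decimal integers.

  byte[0]=0xFF cont=1 payload=0x7F=127: acc |= 127<<0 -> acc=127 shift=7
  byte[1]=0x15 cont=0 payload=0x15=21: acc |= 21<<7 -> acc=2815 shift=14 [end]
Varint 1: bytes[0:2] = FF 15 -> value 2815 (2 byte(s))
  byte[2]=0xE4 cont=1 payload=0x64=100: acc |= 100<<0 -> acc=100 shift=7
  byte[3]=0xD2 cont=1 payload=0x52=82: acc |= 82<<7 -> acc=10596 shift=14
  byte[4]=0x5B cont=0 payload=0x5B=91: acc |= 91<<14 -> acc=1501540 shift=21 [end]
Varint 2: bytes[2:5] = E4 D2 5B -> value 1501540 (3 byte(s))
  byte[5]=0xFE cont=1 payload=0x7E=126: acc |= 126<<0 -> acc=126 shift=7
  byte[6]=0x8E cont=1 payload=0x0E=14: acc |= 14<<7 -> acc=1918 shift=14
  byte[7]=0x4E cont=0 payload=0x4E=78: acc |= 78<<14 -> acc=1279870 shift=21 [end]
Varint 3: bytes[5:8] = FE 8E 4E -> value 1279870 (3 byte(s))
  byte[8]=0xE7 cont=1 payload=0x67=103: acc |= 103<<0 -> acc=103 shift=7
  byte[9]=0x78 cont=0 payload=0x78=120: acc |= 120<<7 -> acc=15463 shift=14 [end]
Varint 4: bytes[8:10] = E7 78 -> value 15463 (2 byte(s))
  byte[10]=0x24 cont=0 payload=0x24=36: acc |= 36<<0 -> acc=36 shift=7 [end]
Varint 5: bytes[10:11] = 24 -> value 36 (1 byte(s))

Answer: 2 3 3 2 1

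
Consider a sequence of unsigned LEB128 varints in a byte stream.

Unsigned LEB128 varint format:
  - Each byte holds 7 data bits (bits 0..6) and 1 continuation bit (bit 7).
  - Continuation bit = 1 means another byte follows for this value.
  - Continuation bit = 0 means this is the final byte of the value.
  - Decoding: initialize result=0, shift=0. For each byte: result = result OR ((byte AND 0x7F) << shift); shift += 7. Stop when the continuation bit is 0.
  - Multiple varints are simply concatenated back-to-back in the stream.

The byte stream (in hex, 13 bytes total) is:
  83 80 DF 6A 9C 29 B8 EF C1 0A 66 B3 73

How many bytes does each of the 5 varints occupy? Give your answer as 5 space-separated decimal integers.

  byte[0]=0x83 cont=1 payload=0x03=3: acc |= 3<<0 -> acc=3 shift=7
  byte[1]=0x80 cont=1 payload=0x00=0: acc |= 0<<7 -> acc=3 shift=14
  byte[2]=0xDF cont=1 payload=0x5F=95: acc |= 95<<14 -> acc=1556483 shift=21
  byte[3]=0x6A cont=0 payload=0x6A=106: acc |= 106<<21 -> acc=223854595 shift=28 [end]
Varint 1: bytes[0:4] = 83 80 DF 6A -> value 223854595 (4 byte(s))
  byte[4]=0x9C cont=1 payload=0x1C=28: acc |= 28<<0 -> acc=28 shift=7
  byte[5]=0x29 cont=0 payload=0x29=41: acc |= 41<<7 -> acc=5276 shift=14 [end]
Varint 2: bytes[4:6] = 9C 29 -> value 5276 (2 byte(s))
  byte[6]=0xB8 cont=1 payload=0x38=56: acc |= 56<<0 -> acc=56 shift=7
  byte[7]=0xEF cont=1 payload=0x6F=111: acc |= 111<<7 -> acc=14264 shift=14
  byte[8]=0xC1 cont=1 payload=0x41=65: acc |= 65<<14 -> acc=1079224 shift=21
  byte[9]=0x0A cont=0 payload=0x0A=10: acc |= 10<<21 -> acc=22050744 shift=28 [end]
Varint 3: bytes[6:10] = B8 EF C1 0A -> value 22050744 (4 byte(s))
  byte[10]=0x66 cont=0 payload=0x66=102: acc |= 102<<0 -> acc=102 shift=7 [end]
Varint 4: bytes[10:11] = 66 -> value 102 (1 byte(s))
  byte[11]=0xB3 cont=1 payload=0x33=51: acc |= 51<<0 -> acc=51 shift=7
  byte[12]=0x73 cont=0 payload=0x73=115: acc |= 115<<7 -> acc=14771 shift=14 [end]
Varint 5: bytes[11:13] = B3 73 -> value 14771 (2 byte(s))

Answer: 4 2 4 1 2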